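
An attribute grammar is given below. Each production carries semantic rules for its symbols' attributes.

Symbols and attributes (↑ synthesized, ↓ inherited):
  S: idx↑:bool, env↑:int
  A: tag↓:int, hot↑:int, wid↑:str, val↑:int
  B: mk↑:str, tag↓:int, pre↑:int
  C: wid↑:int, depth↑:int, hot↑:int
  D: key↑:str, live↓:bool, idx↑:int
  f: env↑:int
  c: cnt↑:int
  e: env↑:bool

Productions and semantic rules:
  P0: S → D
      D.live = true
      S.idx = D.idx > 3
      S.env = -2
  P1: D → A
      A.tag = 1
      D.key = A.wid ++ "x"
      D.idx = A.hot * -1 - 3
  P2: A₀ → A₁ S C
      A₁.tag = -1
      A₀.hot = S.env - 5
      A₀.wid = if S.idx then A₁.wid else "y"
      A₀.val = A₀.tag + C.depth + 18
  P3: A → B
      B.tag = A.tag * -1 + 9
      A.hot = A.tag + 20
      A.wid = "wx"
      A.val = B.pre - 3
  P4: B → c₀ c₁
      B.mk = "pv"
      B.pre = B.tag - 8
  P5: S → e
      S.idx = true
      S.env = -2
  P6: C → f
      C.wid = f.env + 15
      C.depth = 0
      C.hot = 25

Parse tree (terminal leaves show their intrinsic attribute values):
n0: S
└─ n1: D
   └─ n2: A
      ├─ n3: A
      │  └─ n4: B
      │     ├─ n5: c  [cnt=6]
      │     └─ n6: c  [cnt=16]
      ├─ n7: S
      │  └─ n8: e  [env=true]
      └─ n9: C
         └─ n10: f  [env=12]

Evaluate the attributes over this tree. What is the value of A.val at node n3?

1. n1.live = true  [true]
2. n2.tag = 1  [1]
3. n3.tag = -1  [-1]
4. n4.tag = 10  [A.tag * -1 + 9]
5. n5.cnt = 6  [terminal]
6. n6.cnt = 16  [terminal]
7. n4.mk = "pv"  ["pv"]
8. n4.pre = 2  [B.tag - 8]
9. n3.hot = 19  [A.tag + 20]
10. n3.wid = "wx"  ["wx"]
11. n3.val = -1  [B.pre - 3]
12. n8.env = true  [terminal]
13. n7.idx = true  [true]
14. n7.env = -2  [-2]
15. n10.env = 12  [terminal]
16. n9.wid = 27  [f.env + 15]
17. n9.depth = 0  [0]
18. n9.hot = 25  [25]
19. n2.hot = -7  [S.env - 5]
20. n2.wid = "wx"  [if S.idx then A₁.wid else "y"]
21. n2.val = 19  [A₀.tag + C.depth + 18]
22. n1.key = "wxx"  [A.wid ++ "x"]
23. n1.idx = 4  [A.hot * -1 - 3]
24. n0.idx = true  [D.idx > 3]
25. n0.env = -2  [-2]

-1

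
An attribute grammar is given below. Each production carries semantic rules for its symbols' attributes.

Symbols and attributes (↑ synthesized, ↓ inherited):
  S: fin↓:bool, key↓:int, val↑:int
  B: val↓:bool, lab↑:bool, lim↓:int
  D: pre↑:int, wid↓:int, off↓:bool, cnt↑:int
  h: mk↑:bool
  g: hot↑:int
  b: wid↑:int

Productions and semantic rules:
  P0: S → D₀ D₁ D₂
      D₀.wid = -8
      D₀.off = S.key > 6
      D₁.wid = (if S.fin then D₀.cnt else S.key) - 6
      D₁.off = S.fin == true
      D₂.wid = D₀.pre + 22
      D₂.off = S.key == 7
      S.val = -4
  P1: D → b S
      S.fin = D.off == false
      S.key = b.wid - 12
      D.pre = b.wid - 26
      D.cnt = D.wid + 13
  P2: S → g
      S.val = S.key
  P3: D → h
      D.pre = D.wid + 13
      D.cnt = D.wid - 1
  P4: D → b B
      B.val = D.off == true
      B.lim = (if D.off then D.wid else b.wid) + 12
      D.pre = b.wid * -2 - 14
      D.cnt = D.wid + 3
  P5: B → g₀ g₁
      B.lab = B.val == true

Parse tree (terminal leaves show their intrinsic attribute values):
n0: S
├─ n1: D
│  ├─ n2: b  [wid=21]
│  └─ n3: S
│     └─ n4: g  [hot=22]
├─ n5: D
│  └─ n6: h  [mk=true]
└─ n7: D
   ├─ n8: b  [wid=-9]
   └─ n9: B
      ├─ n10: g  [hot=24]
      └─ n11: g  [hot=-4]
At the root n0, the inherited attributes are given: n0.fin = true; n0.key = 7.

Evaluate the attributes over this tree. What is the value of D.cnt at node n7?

20

1. n0.fin = true  [given at root]
2. n0.key = 7  [given at root]
3. n1.wid = -8  [-8]
4. n1.off = true  [S.key > 6]
5. n2.wid = 21  [terminal]
6. n3.fin = false  [D.off == false]
7. n3.key = 9  [b.wid - 12]
8. n4.hot = 22  [terminal]
9. n3.val = 9  [S.key]
10. n1.pre = -5  [b.wid - 26]
11. n1.cnt = 5  [D.wid + 13]
12. n5.wid = -1  [(if S.fin then D₀.cnt else S.key) - 6]
13. n5.off = true  [S.fin == true]
14. n6.mk = true  [terminal]
15. n5.pre = 12  [D.wid + 13]
16. n5.cnt = -2  [D.wid - 1]
17. n7.wid = 17  [D₀.pre + 22]
18. n7.off = true  [S.key == 7]
19. n8.wid = -9  [terminal]
20. n9.val = true  [D.off == true]
21. n9.lim = 29  [(if D.off then D.wid else b.wid) + 12]
22. n10.hot = 24  [terminal]
23. n11.hot = -4  [terminal]
24. n9.lab = true  [B.val == true]
25. n7.pre = 4  [b.wid * -2 - 14]
26. n7.cnt = 20  [D.wid + 3]
27. n0.val = -4  [-4]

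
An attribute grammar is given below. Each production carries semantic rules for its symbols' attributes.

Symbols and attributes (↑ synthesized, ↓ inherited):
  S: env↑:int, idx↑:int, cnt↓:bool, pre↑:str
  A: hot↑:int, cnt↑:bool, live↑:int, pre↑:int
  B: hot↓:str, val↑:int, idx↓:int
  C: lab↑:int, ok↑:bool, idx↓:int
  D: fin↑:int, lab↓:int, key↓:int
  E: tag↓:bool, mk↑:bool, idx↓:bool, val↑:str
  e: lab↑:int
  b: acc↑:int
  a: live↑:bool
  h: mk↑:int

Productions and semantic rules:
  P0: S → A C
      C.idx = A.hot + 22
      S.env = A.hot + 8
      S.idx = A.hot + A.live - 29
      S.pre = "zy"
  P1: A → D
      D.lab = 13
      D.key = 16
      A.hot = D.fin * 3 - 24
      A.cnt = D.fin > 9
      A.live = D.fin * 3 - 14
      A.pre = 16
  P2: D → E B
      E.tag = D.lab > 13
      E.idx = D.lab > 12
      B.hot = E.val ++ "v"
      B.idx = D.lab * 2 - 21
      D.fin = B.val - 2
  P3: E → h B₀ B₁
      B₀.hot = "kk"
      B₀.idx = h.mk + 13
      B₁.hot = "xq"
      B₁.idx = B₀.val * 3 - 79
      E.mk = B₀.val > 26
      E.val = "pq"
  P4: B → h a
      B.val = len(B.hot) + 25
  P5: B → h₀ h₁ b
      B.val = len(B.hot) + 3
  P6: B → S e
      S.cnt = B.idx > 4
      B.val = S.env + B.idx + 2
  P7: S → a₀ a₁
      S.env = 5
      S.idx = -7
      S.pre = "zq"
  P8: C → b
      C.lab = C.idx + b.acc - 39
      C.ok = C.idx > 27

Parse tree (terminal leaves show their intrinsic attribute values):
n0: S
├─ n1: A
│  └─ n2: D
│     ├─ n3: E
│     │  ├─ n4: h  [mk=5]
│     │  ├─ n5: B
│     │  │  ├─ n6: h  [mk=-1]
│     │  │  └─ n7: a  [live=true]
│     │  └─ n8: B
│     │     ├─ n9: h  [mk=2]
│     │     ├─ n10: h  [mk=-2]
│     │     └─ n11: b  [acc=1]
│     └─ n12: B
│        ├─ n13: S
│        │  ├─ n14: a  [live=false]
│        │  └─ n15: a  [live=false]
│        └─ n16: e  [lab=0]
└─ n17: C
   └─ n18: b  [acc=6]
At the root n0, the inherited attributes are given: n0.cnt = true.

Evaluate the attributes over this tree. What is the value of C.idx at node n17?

28

1. n0.cnt = true  [given at root]
2. n2.lab = 13  [13]
3. n2.key = 16  [16]
4. n3.tag = false  [D.lab > 13]
5. n3.idx = true  [D.lab > 12]
6. n4.mk = 5  [terminal]
7. n5.hot = "kk"  ["kk"]
8. n5.idx = 18  [h.mk + 13]
9. n6.mk = -1  [terminal]
10. n7.live = true  [terminal]
11. n5.val = 27  [len(B.hot) + 25]
12. n8.hot = "xq"  ["xq"]
13. n8.idx = 2  [B₀.val * 3 - 79]
14. n9.mk = 2  [terminal]
15. n10.mk = -2  [terminal]
16. n11.acc = 1  [terminal]
17. n8.val = 5  [len(B.hot) + 3]
18. n3.mk = true  [B₀.val > 26]
19. n3.val = "pq"  ["pq"]
20. n12.hot = "pqv"  [E.val ++ "v"]
21. n12.idx = 5  [D.lab * 2 - 21]
22. n13.cnt = true  [B.idx > 4]
23. n14.live = false  [terminal]
24. n15.live = false  [terminal]
25. n13.env = 5  [5]
26. n13.idx = -7  [-7]
27. n13.pre = "zq"  ["zq"]
28. n16.lab = 0  [terminal]
29. n12.val = 12  [S.env + B.idx + 2]
30. n2.fin = 10  [B.val - 2]
31. n1.hot = 6  [D.fin * 3 - 24]
32. n1.cnt = true  [D.fin > 9]
33. n1.live = 16  [D.fin * 3 - 14]
34. n1.pre = 16  [16]
35. n17.idx = 28  [A.hot + 22]
36. n18.acc = 6  [terminal]
37. n17.lab = -5  [C.idx + b.acc - 39]
38. n17.ok = true  [C.idx > 27]
39. n0.env = 14  [A.hot + 8]
40. n0.idx = -7  [A.hot + A.live - 29]
41. n0.pre = "zy"  ["zy"]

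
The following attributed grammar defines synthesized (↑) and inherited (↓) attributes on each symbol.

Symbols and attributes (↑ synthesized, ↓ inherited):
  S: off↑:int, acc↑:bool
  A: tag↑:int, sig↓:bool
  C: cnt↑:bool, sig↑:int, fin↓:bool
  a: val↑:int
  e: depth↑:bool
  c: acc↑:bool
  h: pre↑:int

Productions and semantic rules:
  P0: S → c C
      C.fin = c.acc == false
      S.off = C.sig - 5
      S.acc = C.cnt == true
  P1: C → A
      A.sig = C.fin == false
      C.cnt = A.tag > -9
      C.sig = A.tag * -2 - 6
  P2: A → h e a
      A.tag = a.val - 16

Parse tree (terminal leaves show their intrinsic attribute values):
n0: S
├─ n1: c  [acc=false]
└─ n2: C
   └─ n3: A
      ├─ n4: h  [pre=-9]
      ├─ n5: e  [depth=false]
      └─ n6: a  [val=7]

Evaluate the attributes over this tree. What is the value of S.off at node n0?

1. n1.acc = false  [terminal]
2. n2.fin = true  [c.acc == false]
3. n3.sig = false  [C.fin == false]
4. n4.pre = -9  [terminal]
5. n5.depth = false  [terminal]
6. n6.val = 7  [terminal]
7. n3.tag = -9  [a.val - 16]
8. n2.cnt = false  [A.tag > -9]
9. n2.sig = 12  [A.tag * -2 - 6]
10. n0.off = 7  [C.sig - 5]
11. n0.acc = false  [C.cnt == true]

7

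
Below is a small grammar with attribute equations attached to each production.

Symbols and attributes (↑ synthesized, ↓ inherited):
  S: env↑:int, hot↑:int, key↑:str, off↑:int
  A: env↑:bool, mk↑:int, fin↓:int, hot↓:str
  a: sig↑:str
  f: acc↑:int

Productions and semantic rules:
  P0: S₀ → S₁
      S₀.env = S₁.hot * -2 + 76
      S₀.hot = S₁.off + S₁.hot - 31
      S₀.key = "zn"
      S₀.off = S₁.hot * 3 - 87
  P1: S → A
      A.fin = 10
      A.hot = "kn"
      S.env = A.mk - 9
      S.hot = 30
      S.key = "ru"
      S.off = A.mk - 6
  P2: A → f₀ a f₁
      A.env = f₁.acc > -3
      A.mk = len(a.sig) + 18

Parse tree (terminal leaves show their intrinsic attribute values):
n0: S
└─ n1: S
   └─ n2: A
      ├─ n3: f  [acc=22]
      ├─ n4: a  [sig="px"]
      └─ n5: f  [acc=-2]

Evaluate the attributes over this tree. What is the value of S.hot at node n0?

1. n2.fin = 10  [10]
2. n2.hot = "kn"  ["kn"]
3. n3.acc = 22  [terminal]
4. n4.sig = "px"  [terminal]
5. n5.acc = -2  [terminal]
6. n2.env = true  [f₁.acc > -3]
7. n2.mk = 20  [len(a.sig) + 18]
8. n1.env = 11  [A.mk - 9]
9. n1.hot = 30  [30]
10. n1.key = "ru"  ["ru"]
11. n1.off = 14  [A.mk - 6]
12. n0.env = 16  [S₁.hot * -2 + 76]
13. n0.hot = 13  [S₁.off + S₁.hot - 31]
14. n0.key = "zn"  ["zn"]
15. n0.off = 3  [S₁.hot * 3 - 87]

13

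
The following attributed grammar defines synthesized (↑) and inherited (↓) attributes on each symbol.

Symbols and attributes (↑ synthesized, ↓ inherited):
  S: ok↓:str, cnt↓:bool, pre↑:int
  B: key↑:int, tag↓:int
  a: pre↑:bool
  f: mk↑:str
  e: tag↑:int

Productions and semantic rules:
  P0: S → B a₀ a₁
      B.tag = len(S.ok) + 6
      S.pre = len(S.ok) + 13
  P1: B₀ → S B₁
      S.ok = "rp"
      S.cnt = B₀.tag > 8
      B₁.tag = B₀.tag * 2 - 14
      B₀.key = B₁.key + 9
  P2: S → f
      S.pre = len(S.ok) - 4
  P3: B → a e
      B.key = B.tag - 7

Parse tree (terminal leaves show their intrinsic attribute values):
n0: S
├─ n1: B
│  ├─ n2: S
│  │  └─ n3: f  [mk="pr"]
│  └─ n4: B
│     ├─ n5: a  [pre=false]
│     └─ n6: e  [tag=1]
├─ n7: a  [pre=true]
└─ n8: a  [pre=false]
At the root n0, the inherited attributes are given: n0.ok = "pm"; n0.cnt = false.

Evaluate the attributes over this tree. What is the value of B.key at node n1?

4

1. n0.ok = "pm"  [given at root]
2. n0.cnt = false  [given at root]
3. n1.tag = 8  [len(S.ok) + 6]
4. n2.ok = "rp"  ["rp"]
5. n2.cnt = false  [B₀.tag > 8]
6. n3.mk = "pr"  [terminal]
7. n2.pre = -2  [len(S.ok) - 4]
8. n4.tag = 2  [B₀.tag * 2 - 14]
9. n5.pre = false  [terminal]
10. n6.tag = 1  [terminal]
11. n4.key = -5  [B.tag - 7]
12. n1.key = 4  [B₁.key + 9]
13. n7.pre = true  [terminal]
14. n8.pre = false  [terminal]
15. n0.pre = 15  [len(S.ok) + 13]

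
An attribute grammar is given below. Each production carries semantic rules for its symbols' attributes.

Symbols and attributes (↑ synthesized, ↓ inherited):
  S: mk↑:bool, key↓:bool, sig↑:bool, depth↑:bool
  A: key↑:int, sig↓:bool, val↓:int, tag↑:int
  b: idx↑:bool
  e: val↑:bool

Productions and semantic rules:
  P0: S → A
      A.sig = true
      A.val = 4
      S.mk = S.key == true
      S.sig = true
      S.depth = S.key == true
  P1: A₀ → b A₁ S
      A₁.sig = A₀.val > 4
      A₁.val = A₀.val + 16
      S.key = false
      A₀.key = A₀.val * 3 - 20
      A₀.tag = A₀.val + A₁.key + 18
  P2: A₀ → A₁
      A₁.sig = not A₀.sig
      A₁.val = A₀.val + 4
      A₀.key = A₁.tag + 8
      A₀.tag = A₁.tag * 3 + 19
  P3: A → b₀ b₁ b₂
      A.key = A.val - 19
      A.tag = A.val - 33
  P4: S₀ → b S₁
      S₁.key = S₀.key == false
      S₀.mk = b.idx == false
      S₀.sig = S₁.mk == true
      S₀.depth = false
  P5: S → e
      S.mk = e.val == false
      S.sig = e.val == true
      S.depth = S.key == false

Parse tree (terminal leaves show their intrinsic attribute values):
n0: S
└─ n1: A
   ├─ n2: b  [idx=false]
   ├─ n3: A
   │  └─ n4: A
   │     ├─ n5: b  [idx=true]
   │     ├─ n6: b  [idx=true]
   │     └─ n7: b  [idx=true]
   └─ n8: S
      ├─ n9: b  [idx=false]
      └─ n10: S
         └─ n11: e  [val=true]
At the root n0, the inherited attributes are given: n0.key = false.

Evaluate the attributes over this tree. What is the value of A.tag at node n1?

21

1. n0.key = false  [given at root]
2. n1.sig = true  [true]
3. n1.val = 4  [4]
4. n2.idx = false  [terminal]
5. n3.sig = false  [A₀.val > 4]
6. n3.val = 20  [A₀.val + 16]
7. n4.sig = true  [not A₀.sig]
8. n4.val = 24  [A₀.val + 4]
9. n5.idx = true  [terminal]
10. n6.idx = true  [terminal]
11. n7.idx = true  [terminal]
12. n4.key = 5  [A.val - 19]
13. n4.tag = -9  [A.val - 33]
14. n3.key = -1  [A₁.tag + 8]
15. n3.tag = -8  [A₁.tag * 3 + 19]
16. n8.key = false  [false]
17. n9.idx = false  [terminal]
18. n10.key = true  [S₀.key == false]
19. n11.val = true  [terminal]
20. n10.mk = false  [e.val == false]
21. n10.sig = true  [e.val == true]
22. n10.depth = false  [S.key == false]
23. n8.mk = true  [b.idx == false]
24. n8.sig = false  [S₁.mk == true]
25. n8.depth = false  [false]
26. n1.key = -8  [A₀.val * 3 - 20]
27. n1.tag = 21  [A₀.val + A₁.key + 18]
28. n0.mk = false  [S.key == true]
29. n0.sig = true  [true]
30. n0.depth = false  [S.key == true]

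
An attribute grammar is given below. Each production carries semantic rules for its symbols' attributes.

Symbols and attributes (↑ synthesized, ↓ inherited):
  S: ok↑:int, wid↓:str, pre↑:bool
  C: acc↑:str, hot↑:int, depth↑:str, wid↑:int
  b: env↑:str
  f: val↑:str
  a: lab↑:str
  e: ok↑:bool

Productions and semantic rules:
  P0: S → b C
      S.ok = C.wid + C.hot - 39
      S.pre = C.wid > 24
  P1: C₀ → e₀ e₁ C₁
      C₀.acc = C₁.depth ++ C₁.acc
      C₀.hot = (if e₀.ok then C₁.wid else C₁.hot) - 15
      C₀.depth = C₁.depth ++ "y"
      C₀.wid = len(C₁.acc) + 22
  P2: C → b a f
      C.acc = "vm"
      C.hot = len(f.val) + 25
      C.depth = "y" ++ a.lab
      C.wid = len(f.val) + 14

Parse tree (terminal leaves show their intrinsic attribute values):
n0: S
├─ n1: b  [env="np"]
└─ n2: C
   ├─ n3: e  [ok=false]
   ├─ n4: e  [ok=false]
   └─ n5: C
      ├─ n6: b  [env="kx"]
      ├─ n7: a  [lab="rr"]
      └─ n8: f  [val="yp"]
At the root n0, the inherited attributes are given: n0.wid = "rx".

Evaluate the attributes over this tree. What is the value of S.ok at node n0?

1. n0.wid = "rx"  [given at root]
2. n1.env = "np"  [terminal]
3. n3.ok = false  [terminal]
4. n4.ok = false  [terminal]
5. n6.env = "kx"  [terminal]
6. n7.lab = "rr"  [terminal]
7. n8.val = "yp"  [terminal]
8. n5.acc = "vm"  ["vm"]
9. n5.hot = 27  [len(f.val) + 25]
10. n5.depth = "yrr"  ["y" ++ a.lab]
11. n5.wid = 16  [len(f.val) + 14]
12. n2.acc = "yrrvm"  [C₁.depth ++ C₁.acc]
13. n2.hot = 12  [(if e₀.ok then C₁.wid else C₁.hot) - 15]
14. n2.depth = "yrry"  [C₁.depth ++ "y"]
15. n2.wid = 24  [len(C₁.acc) + 22]
16. n0.ok = -3  [C.wid + C.hot - 39]
17. n0.pre = false  [C.wid > 24]

-3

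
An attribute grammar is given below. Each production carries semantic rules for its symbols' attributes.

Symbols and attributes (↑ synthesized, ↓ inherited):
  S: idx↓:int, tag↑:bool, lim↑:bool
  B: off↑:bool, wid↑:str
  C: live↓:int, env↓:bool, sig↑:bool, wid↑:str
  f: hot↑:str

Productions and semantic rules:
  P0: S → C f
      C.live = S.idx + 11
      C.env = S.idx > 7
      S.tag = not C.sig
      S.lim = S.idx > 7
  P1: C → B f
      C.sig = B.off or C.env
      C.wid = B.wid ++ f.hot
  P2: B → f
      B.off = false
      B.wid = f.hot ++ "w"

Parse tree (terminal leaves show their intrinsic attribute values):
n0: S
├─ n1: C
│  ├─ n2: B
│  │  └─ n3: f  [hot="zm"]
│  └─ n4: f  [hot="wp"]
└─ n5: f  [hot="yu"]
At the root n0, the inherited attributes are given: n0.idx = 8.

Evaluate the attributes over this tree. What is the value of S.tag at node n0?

false

1. n0.idx = 8  [given at root]
2. n1.live = 19  [S.idx + 11]
3. n1.env = true  [S.idx > 7]
4. n3.hot = "zm"  [terminal]
5. n2.off = false  [false]
6. n2.wid = "zmw"  [f.hot ++ "w"]
7. n4.hot = "wp"  [terminal]
8. n1.sig = true  [B.off or C.env]
9. n1.wid = "zmwwp"  [B.wid ++ f.hot]
10. n5.hot = "yu"  [terminal]
11. n0.tag = false  [not C.sig]
12. n0.lim = true  [S.idx > 7]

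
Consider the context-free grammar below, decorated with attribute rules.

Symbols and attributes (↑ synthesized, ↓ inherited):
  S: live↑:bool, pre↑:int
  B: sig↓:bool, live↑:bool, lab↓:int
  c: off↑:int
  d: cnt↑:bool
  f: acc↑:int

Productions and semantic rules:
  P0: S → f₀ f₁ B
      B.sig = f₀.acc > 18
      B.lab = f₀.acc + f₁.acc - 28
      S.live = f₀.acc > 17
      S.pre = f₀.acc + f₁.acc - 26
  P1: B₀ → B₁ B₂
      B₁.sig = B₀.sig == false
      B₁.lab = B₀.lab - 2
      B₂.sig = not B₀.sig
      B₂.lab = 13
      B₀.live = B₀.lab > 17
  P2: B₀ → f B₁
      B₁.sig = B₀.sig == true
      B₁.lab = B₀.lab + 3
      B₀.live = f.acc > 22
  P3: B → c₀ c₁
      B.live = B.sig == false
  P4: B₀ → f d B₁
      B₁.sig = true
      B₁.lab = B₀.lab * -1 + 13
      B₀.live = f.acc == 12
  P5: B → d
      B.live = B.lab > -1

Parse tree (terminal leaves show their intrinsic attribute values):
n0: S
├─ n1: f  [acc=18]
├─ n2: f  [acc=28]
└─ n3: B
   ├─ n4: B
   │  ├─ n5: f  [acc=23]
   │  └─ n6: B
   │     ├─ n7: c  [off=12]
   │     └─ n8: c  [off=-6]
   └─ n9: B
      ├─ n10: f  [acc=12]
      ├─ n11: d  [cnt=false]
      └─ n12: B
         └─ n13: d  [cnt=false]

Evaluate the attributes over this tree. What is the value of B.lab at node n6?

19

1. n1.acc = 18  [terminal]
2. n2.acc = 28  [terminal]
3. n3.sig = false  [f₀.acc > 18]
4. n3.lab = 18  [f₀.acc + f₁.acc - 28]
5. n4.sig = true  [B₀.sig == false]
6. n4.lab = 16  [B₀.lab - 2]
7. n5.acc = 23  [terminal]
8. n6.sig = true  [B₀.sig == true]
9. n6.lab = 19  [B₀.lab + 3]
10. n7.off = 12  [terminal]
11. n8.off = -6  [terminal]
12. n6.live = false  [B.sig == false]
13. n4.live = true  [f.acc > 22]
14. n9.sig = true  [not B₀.sig]
15. n9.lab = 13  [13]
16. n10.acc = 12  [terminal]
17. n11.cnt = false  [terminal]
18. n12.sig = true  [true]
19. n12.lab = 0  [B₀.lab * -1 + 13]
20. n13.cnt = false  [terminal]
21. n12.live = true  [B.lab > -1]
22. n9.live = true  [f.acc == 12]
23. n3.live = true  [B₀.lab > 17]
24. n0.live = true  [f₀.acc > 17]
25. n0.pre = 20  [f₀.acc + f₁.acc - 26]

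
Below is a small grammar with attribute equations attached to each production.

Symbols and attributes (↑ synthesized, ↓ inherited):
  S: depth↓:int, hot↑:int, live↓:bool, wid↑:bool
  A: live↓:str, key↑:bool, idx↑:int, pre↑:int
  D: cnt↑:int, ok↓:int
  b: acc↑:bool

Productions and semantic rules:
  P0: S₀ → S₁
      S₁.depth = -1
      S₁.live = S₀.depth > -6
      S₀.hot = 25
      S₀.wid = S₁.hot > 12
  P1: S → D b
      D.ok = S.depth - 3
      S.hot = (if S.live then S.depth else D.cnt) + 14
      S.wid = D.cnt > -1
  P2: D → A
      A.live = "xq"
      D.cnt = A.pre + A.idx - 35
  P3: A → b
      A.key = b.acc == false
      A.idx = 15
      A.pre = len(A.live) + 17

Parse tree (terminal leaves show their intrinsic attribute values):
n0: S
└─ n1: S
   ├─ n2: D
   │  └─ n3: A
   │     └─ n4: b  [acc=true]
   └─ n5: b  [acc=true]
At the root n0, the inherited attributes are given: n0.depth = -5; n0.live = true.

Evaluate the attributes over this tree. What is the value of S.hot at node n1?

1. n0.depth = -5  [given at root]
2. n0.live = true  [given at root]
3. n1.depth = -1  [-1]
4. n1.live = true  [S₀.depth > -6]
5. n2.ok = -4  [S.depth - 3]
6. n3.live = "xq"  ["xq"]
7. n4.acc = true  [terminal]
8. n3.key = false  [b.acc == false]
9. n3.idx = 15  [15]
10. n3.pre = 19  [len(A.live) + 17]
11. n2.cnt = -1  [A.pre + A.idx - 35]
12. n5.acc = true  [terminal]
13. n1.hot = 13  [(if S.live then S.depth else D.cnt) + 14]
14. n1.wid = false  [D.cnt > -1]
15. n0.hot = 25  [25]
16. n0.wid = true  [S₁.hot > 12]

13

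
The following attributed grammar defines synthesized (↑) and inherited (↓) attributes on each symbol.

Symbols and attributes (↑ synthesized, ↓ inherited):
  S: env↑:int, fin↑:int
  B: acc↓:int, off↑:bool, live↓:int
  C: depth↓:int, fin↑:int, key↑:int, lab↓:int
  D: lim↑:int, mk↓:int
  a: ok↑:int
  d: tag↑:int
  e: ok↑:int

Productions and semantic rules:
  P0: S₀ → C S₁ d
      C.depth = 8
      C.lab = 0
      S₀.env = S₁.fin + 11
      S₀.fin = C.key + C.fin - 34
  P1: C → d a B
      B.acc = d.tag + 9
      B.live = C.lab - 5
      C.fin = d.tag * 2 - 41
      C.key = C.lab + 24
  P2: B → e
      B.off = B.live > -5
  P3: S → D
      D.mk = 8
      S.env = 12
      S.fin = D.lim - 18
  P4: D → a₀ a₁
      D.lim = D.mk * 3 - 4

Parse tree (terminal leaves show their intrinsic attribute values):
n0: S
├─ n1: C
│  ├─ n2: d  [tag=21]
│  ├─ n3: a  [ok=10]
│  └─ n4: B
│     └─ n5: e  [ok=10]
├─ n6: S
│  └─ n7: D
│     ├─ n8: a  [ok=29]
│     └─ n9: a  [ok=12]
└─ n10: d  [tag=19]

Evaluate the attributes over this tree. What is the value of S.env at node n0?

1. n1.depth = 8  [8]
2. n1.lab = 0  [0]
3. n2.tag = 21  [terminal]
4. n3.ok = 10  [terminal]
5. n4.acc = 30  [d.tag + 9]
6. n4.live = -5  [C.lab - 5]
7. n5.ok = 10  [terminal]
8. n4.off = false  [B.live > -5]
9. n1.fin = 1  [d.tag * 2 - 41]
10. n1.key = 24  [C.lab + 24]
11. n7.mk = 8  [8]
12. n8.ok = 29  [terminal]
13. n9.ok = 12  [terminal]
14. n7.lim = 20  [D.mk * 3 - 4]
15. n6.env = 12  [12]
16. n6.fin = 2  [D.lim - 18]
17. n10.tag = 19  [terminal]
18. n0.env = 13  [S₁.fin + 11]
19. n0.fin = -9  [C.key + C.fin - 34]

13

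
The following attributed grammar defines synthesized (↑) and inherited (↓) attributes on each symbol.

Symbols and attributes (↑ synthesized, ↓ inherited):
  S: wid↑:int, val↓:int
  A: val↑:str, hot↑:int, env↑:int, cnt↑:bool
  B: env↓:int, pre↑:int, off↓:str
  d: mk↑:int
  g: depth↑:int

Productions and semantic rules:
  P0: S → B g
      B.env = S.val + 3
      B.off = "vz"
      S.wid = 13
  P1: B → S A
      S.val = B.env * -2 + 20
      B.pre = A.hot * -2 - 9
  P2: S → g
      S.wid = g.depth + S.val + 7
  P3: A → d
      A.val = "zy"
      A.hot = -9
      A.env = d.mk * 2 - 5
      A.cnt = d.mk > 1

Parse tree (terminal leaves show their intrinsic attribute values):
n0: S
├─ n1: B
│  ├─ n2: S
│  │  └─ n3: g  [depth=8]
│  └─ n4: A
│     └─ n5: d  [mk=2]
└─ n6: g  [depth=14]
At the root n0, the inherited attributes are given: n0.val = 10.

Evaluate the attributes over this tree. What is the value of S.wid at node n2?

1. n0.val = 10  [given at root]
2. n1.env = 13  [S.val + 3]
3. n1.off = "vz"  ["vz"]
4. n2.val = -6  [B.env * -2 + 20]
5. n3.depth = 8  [terminal]
6. n2.wid = 9  [g.depth + S.val + 7]
7. n5.mk = 2  [terminal]
8. n4.val = "zy"  ["zy"]
9. n4.hot = -9  [-9]
10. n4.env = -1  [d.mk * 2 - 5]
11. n4.cnt = true  [d.mk > 1]
12. n1.pre = 9  [A.hot * -2 - 9]
13. n6.depth = 14  [terminal]
14. n0.wid = 13  [13]

9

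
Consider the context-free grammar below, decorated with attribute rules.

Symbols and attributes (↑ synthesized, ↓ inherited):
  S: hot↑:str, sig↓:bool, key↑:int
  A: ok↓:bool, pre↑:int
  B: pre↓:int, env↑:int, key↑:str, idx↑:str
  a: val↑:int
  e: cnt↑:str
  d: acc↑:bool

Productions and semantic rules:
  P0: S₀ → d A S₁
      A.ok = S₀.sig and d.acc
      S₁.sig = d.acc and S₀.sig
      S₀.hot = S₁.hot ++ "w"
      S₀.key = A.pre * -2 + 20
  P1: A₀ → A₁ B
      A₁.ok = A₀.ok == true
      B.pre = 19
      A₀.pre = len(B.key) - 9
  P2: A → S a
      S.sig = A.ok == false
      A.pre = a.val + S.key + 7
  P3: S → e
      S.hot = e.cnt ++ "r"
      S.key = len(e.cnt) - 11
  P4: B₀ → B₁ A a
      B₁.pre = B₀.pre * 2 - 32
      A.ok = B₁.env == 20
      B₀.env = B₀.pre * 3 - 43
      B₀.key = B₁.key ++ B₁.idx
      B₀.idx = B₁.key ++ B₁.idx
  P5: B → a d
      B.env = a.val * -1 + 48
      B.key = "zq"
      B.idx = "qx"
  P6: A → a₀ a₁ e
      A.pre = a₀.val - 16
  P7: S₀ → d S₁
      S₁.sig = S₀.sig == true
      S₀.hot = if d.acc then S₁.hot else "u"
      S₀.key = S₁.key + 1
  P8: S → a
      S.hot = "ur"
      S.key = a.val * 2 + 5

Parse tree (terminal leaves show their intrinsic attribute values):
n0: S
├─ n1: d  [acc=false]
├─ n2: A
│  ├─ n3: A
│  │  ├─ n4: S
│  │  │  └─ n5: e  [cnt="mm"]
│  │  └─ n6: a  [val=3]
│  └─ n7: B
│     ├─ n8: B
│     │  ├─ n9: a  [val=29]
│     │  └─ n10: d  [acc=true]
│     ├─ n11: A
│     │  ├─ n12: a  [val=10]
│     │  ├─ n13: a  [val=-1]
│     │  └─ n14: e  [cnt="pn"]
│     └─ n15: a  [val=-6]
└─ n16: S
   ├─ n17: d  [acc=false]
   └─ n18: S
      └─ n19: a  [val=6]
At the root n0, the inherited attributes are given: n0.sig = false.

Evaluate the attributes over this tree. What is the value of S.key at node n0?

1. n0.sig = false  [given at root]
2. n1.acc = false  [terminal]
3. n2.ok = false  [S₀.sig and d.acc]
4. n3.ok = false  [A₀.ok == true]
5. n4.sig = true  [A.ok == false]
6. n5.cnt = "mm"  [terminal]
7. n4.hot = "mmr"  [e.cnt ++ "r"]
8. n4.key = -9  [len(e.cnt) - 11]
9. n6.val = 3  [terminal]
10. n3.pre = 1  [a.val + S.key + 7]
11. n7.pre = 19  [19]
12. n8.pre = 6  [B₀.pre * 2 - 32]
13. n9.val = 29  [terminal]
14. n10.acc = true  [terminal]
15. n8.env = 19  [a.val * -1 + 48]
16. n8.key = "zq"  ["zq"]
17. n8.idx = "qx"  ["qx"]
18. n11.ok = false  [B₁.env == 20]
19. n12.val = 10  [terminal]
20. n13.val = -1  [terminal]
21. n14.cnt = "pn"  [terminal]
22. n11.pre = -6  [a₀.val - 16]
23. n15.val = -6  [terminal]
24. n7.env = 14  [B₀.pre * 3 - 43]
25. n7.key = "zqqx"  [B₁.key ++ B₁.idx]
26. n7.idx = "zqqx"  [B₁.key ++ B₁.idx]
27. n2.pre = -5  [len(B.key) - 9]
28. n16.sig = false  [d.acc and S₀.sig]
29. n17.acc = false  [terminal]
30. n18.sig = false  [S₀.sig == true]
31. n19.val = 6  [terminal]
32. n18.hot = "ur"  ["ur"]
33. n18.key = 17  [a.val * 2 + 5]
34. n16.hot = "u"  [if d.acc then S₁.hot else "u"]
35. n16.key = 18  [S₁.key + 1]
36. n0.hot = "uw"  [S₁.hot ++ "w"]
37. n0.key = 30  [A.pre * -2 + 20]

30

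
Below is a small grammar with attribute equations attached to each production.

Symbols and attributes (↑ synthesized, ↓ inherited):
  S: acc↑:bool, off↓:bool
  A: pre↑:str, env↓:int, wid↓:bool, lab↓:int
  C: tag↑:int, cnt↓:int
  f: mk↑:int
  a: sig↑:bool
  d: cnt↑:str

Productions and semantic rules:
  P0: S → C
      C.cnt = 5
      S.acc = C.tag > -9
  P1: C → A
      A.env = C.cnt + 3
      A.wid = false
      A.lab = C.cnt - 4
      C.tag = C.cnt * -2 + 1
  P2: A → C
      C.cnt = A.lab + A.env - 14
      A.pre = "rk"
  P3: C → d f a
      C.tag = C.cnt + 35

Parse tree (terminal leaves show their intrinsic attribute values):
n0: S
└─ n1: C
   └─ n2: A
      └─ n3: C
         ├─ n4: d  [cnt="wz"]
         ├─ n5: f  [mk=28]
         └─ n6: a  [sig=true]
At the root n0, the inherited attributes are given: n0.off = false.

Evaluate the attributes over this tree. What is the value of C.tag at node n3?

1. n0.off = false  [given at root]
2. n1.cnt = 5  [5]
3. n2.env = 8  [C.cnt + 3]
4. n2.wid = false  [false]
5. n2.lab = 1  [C.cnt - 4]
6. n3.cnt = -5  [A.lab + A.env - 14]
7. n4.cnt = "wz"  [terminal]
8. n5.mk = 28  [terminal]
9. n6.sig = true  [terminal]
10. n3.tag = 30  [C.cnt + 35]
11. n2.pre = "rk"  ["rk"]
12. n1.tag = -9  [C.cnt * -2 + 1]
13. n0.acc = false  [C.tag > -9]

30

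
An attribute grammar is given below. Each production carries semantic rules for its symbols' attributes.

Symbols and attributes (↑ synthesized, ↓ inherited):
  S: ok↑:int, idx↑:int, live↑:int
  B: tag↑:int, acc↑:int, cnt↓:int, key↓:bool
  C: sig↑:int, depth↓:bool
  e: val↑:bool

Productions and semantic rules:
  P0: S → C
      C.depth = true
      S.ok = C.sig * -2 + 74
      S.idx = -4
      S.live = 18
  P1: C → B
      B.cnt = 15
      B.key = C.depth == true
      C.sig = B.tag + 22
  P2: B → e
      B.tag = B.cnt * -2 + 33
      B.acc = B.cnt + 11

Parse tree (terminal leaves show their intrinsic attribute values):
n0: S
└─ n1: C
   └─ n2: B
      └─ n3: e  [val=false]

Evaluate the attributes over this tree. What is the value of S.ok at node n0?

24

1. n1.depth = true  [true]
2. n2.cnt = 15  [15]
3. n2.key = true  [C.depth == true]
4. n3.val = false  [terminal]
5. n2.tag = 3  [B.cnt * -2 + 33]
6. n2.acc = 26  [B.cnt + 11]
7. n1.sig = 25  [B.tag + 22]
8. n0.ok = 24  [C.sig * -2 + 74]
9. n0.idx = -4  [-4]
10. n0.live = 18  [18]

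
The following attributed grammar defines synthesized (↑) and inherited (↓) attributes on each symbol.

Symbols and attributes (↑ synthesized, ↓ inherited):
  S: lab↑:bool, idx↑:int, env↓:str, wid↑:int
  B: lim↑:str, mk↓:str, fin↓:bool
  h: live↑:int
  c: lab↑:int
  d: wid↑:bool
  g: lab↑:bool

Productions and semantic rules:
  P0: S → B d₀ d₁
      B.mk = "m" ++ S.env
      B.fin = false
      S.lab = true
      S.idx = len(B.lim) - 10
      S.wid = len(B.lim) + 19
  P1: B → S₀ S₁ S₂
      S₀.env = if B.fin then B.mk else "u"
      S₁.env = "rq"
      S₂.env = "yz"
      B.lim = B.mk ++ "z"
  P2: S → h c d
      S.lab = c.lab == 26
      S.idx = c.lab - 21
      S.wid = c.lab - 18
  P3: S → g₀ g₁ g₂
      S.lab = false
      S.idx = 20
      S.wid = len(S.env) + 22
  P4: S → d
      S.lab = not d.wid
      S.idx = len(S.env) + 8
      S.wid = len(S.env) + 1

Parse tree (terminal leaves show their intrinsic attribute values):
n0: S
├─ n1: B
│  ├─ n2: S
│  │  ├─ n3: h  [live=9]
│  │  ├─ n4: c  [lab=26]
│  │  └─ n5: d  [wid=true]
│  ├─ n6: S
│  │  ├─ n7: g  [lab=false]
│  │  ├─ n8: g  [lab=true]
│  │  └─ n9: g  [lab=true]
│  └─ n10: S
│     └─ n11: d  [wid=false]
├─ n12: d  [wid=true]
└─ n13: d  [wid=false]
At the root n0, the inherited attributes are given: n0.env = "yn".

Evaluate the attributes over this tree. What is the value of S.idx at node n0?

-6

1. n0.env = "yn"  [given at root]
2. n1.mk = "myn"  ["m" ++ S.env]
3. n1.fin = false  [false]
4. n2.env = "u"  [if B.fin then B.mk else "u"]
5. n3.live = 9  [terminal]
6. n4.lab = 26  [terminal]
7. n5.wid = true  [terminal]
8. n2.lab = true  [c.lab == 26]
9. n2.idx = 5  [c.lab - 21]
10. n2.wid = 8  [c.lab - 18]
11. n6.env = "rq"  ["rq"]
12. n7.lab = false  [terminal]
13. n8.lab = true  [terminal]
14. n9.lab = true  [terminal]
15. n6.lab = false  [false]
16. n6.idx = 20  [20]
17. n6.wid = 24  [len(S.env) + 22]
18. n10.env = "yz"  ["yz"]
19. n11.wid = false  [terminal]
20. n10.lab = true  [not d.wid]
21. n10.idx = 10  [len(S.env) + 8]
22. n10.wid = 3  [len(S.env) + 1]
23. n1.lim = "mynz"  [B.mk ++ "z"]
24. n12.wid = true  [terminal]
25. n13.wid = false  [terminal]
26. n0.lab = true  [true]
27. n0.idx = -6  [len(B.lim) - 10]
28. n0.wid = 23  [len(B.lim) + 19]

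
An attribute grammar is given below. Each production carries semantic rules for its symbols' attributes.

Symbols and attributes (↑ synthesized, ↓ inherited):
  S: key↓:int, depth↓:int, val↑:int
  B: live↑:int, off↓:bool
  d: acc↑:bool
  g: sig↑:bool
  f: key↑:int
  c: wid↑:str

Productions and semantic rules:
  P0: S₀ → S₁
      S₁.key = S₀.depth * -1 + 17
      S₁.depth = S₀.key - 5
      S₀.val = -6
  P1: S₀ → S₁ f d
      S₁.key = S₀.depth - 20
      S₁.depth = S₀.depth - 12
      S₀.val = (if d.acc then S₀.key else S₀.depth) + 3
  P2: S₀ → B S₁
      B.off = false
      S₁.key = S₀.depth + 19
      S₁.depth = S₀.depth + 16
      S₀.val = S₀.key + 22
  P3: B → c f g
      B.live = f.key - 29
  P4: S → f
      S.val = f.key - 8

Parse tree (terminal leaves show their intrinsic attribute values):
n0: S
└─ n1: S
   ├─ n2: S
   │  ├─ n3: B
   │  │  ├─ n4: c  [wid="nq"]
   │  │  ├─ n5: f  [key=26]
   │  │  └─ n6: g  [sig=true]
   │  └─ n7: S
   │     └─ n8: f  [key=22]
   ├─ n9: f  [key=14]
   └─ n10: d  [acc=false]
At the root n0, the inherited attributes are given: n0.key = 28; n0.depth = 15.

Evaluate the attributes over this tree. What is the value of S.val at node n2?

1. n0.key = 28  [given at root]
2. n0.depth = 15  [given at root]
3. n1.key = 2  [S₀.depth * -1 + 17]
4. n1.depth = 23  [S₀.key - 5]
5. n2.key = 3  [S₀.depth - 20]
6. n2.depth = 11  [S₀.depth - 12]
7. n3.off = false  [false]
8. n4.wid = "nq"  [terminal]
9. n5.key = 26  [terminal]
10. n6.sig = true  [terminal]
11. n3.live = -3  [f.key - 29]
12. n7.key = 30  [S₀.depth + 19]
13. n7.depth = 27  [S₀.depth + 16]
14. n8.key = 22  [terminal]
15. n7.val = 14  [f.key - 8]
16. n2.val = 25  [S₀.key + 22]
17. n9.key = 14  [terminal]
18. n10.acc = false  [terminal]
19. n1.val = 26  [(if d.acc then S₀.key else S₀.depth) + 3]
20. n0.val = -6  [-6]

25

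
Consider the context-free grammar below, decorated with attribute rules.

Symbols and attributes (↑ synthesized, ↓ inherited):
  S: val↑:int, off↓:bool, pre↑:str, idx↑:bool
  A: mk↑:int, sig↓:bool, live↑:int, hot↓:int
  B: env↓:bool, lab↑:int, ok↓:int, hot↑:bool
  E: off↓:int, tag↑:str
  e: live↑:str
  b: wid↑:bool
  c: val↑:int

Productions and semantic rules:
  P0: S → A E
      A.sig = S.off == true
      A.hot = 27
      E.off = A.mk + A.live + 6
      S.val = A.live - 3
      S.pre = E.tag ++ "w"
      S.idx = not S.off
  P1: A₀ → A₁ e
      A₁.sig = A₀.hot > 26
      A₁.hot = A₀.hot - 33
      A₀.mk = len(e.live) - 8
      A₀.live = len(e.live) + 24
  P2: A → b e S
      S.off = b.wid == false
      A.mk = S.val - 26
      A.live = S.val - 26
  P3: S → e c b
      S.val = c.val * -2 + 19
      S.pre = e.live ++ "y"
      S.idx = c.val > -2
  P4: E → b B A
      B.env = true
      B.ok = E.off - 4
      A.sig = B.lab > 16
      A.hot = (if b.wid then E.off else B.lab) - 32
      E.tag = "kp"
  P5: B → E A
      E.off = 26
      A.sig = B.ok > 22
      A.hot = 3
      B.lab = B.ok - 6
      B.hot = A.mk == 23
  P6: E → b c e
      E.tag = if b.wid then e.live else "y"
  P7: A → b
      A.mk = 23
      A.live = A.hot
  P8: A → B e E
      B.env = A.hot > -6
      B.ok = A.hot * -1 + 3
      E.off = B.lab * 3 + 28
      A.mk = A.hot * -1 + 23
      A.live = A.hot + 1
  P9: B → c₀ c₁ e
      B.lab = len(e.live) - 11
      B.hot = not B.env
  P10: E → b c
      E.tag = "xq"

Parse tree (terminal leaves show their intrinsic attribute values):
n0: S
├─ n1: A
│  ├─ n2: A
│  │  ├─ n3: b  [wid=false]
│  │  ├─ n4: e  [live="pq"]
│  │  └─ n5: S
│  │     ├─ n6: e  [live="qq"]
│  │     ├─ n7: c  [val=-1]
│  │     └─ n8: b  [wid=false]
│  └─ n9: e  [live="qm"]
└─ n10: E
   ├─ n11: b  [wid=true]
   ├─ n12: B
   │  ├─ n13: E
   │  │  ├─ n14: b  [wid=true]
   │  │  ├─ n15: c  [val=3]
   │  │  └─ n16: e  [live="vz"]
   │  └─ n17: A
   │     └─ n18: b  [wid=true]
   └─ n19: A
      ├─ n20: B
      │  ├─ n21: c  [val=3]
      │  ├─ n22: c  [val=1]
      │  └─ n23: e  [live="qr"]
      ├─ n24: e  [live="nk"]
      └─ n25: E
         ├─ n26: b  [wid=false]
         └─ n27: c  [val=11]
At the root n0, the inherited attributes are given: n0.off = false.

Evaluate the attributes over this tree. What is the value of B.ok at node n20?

9

1. n0.off = false  [given at root]
2. n1.sig = false  [S.off == true]
3. n1.hot = 27  [27]
4. n2.sig = true  [A₀.hot > 26]
5. n2.hot = -6  [A₀.hot - 33]
6. n3.wid = false  [terminal]
7. n4.live = "pq"  [terminal]
8. n5.off = true  [b.wid == false]
9. n6.live = "qq"  [terminal]
10. n7.val = -1  [terminal]
11. n8.wid = false  [terminal]
12. n5.val = 21  [c.val * -2 + 19]
13. n5.pre = "qqy"  [e.live ++ "y"]
14. n5.idx = true  [c.val > -2]
15. n2.mk = -5  [S.val - 26]
16. n2.live = -5  [S.val - 26]
17. n9.live = "qm"  [terminal]
18. n1.mk = -6  [len(e.live) - 8]
19. n1.live = 26  [len(e.live) + 24]
20. n10.off = 26  [A.mk + A.live + 6]
21. n11.wid = true  [terminal]
22. n12.env = true  [true]
23. n12.ok = 22  [E.off - 4]
24. n13.off = 26  [26]
25. n14.wid = true  [terminal]
26. n15.val = 3  [terminal]
27. n16.live = "vz"  [terminal]
28. n13.tag = "vz"  [if b.wid then e.live else "y"]
29. n17.sig = false  [B.ok > 22]
30. n17.hot = 3  [3]
31. n18.wid = true  [terminal]
32. n17.mk = 23  [23]
33. n17.live = 3  [A.hot]
34. n12.lab = 16  [B.ok - 6]
35. n12.hot = true  [A.mk == 23]
36. n19.sig = false  [B.lab > 16]
37. n19.hot = -6  [(if b.wid then E.off else B.lab) - 32]
38. n20.env = false  [A.hot > -6]
39. n20.ok = 9  [A.hot * -1 + 3]
40. n21.val = 3  [terminal]
41. n22.val = 1  [terminal]
42. n23.live = "qr"  [terminal]
43. n20.lab = -9  [len(e.live) - 11]
44. n20.hot = true  [not B.env]
45. n24.live = "nk"  [terminal]
46. n25.off = 1  [B.lab * 3 + 28]
47. n26.wid = false  [terminal]
48. n27.val = 11  [terminal]
49. n25.tag = "xq"  ["xq"]
50. n19.mk = 29  [A.hot * -1 + 23]
51. n19.live = -5  [A.hot + 1]
52. n10.tag = "kp"  ["kp"]
53. n0.val = 23  [A.live - 3]
54. n0.pre = "kpw"  [E.tag ++ "w"]
55. n0.idx = true  [not S.off]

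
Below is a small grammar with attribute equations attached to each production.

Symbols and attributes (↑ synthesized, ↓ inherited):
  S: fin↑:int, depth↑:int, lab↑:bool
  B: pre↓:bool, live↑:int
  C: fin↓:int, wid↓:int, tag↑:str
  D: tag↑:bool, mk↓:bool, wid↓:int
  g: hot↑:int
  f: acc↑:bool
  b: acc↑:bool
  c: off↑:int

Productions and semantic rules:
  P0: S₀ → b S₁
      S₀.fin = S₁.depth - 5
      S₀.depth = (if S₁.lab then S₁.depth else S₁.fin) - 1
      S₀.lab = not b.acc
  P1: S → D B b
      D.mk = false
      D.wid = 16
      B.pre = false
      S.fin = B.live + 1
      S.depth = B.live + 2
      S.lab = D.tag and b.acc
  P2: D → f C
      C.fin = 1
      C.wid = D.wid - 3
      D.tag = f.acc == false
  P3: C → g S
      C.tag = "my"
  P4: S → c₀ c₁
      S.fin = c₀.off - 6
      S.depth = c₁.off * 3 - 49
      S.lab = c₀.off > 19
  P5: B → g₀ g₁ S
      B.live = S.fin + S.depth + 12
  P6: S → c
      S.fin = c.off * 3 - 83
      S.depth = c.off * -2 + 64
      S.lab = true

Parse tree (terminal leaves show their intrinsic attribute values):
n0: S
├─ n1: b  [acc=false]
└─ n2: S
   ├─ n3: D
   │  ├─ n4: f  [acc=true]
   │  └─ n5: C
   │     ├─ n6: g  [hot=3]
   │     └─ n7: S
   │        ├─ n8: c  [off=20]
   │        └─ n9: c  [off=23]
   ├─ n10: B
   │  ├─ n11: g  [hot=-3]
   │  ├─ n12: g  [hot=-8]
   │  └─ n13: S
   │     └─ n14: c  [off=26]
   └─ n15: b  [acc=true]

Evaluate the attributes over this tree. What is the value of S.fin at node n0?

1. n1.acc = false  [terminal]
2. n3.mk = false  [false]
3. n3.wid = 16  [16]
4. n4.acc = true  [terminal]
5. n5.fin = 1  [1]
6. n5.wid = 13  [D.wid - 3]
7. n6.hot = 3  [terminal]
8. n8.off = 20  [terminal]
9. n9.off = 23  [terminal]
10. n7.fin = 14  [c₀.off - 6]
11. n7.depth = 20  [c₁.off * 3 - 49]
12. n7.lab = true  [c₀.off > 19]
13. n5.tag = "my"  ["my"]
14. n3.tag = false  [f.acc == false]
15. n10.pre = false  [false]
16. n11.hot = -3  [terminal]
17. n12.hot = -8  [terminal]
18. n14.off = 26  [terminal]
19. n13.fin = -5  [c.off * 3 - 83]
20. n13.depth = 12  [c.off * -2 + 64]
21. n13.lab = true  [true]
22. n10.live = 19  [S.fin + S.depth + 12]
23. n15.acc = true  [terminal]
24. n2.fin = 20  [B.live + 1]
25. n2.depth = 21  [B.live + 2]
26. n2.lab = false  [D.tag and b.acc]
27. n0.fin = 16  [S₁.depth - 5]
28. n0.depth = 19  [(if S₁.lab then S₁.depth else S₁.fin) - 1]
29. n0.lab = true  [not b.acc]

16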